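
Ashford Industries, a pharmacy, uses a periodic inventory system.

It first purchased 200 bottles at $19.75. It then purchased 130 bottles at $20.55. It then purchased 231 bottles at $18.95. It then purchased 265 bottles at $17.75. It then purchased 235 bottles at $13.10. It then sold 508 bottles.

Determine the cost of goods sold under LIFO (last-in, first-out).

Sale 1 (508) [LIFO — newest first]: 235 @ $13.10 + 265 @ $17.75 + 8 @ $18.95 = $7,933.85
Ending inventory: 200 @ $19.75 + 130 @ $20.55 + 223 @ $18.95 = $10,847.35
Check: goods available $18,781.20 = COGS $7,933.85 + ending $10,847.35

COGS = $7,933.85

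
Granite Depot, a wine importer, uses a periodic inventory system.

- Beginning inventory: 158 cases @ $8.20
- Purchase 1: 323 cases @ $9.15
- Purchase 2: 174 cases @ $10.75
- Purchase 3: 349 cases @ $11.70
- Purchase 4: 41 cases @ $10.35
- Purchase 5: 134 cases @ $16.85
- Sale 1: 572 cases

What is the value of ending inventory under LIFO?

Ending inventory = $5,605.55

Sale 1 (572) [LIFO — newest first]: 134 @ $16.85 + 41 @ $10.35 + 349 @ $11.70 + 48 @ $10.75 = $7,281.55
Ending inventory: 158 @ $8.20 + 323 @ $9.15 + 126 @ $10.75 = $5,605.55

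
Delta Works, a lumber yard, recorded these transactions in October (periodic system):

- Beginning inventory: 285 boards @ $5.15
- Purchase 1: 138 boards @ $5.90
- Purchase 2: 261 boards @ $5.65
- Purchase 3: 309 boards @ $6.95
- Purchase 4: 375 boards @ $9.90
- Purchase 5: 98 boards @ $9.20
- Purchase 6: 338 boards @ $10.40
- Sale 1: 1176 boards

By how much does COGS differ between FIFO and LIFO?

FIFO COGS: 285 @ $5.15 + 138 @ $5.90 + 261 @ $5.65 + 309 @ $6.95 + 183 @ $9.90 = $7,715.85
LIFO COGS: 338 @ $10.40 + 98 @ $9.20 + 375 @ $9.90 + 309 @ $6.95 + 56 @ $5.65 = $10,593.25
Difference = |$7,715.85 − $10,593.25| = $2,877.40

$2,877.40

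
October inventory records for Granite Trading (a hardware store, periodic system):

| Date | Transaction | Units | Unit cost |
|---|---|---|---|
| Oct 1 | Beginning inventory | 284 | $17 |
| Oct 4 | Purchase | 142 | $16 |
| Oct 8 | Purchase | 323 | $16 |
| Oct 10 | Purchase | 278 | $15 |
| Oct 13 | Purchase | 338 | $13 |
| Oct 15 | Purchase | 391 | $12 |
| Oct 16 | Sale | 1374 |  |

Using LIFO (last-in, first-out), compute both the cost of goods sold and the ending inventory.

Oct 16, 1374 sold [LIFO — newest first]: 391 @ $12 + 338 @ $13 + 278 @ $15 + 323 @ $16 + 44 @ $16 = $19,128
Ending inventory: 284 @ $17 + 98 @ $16 = $6,396

COGS = $19,128; ending inventory = $6,396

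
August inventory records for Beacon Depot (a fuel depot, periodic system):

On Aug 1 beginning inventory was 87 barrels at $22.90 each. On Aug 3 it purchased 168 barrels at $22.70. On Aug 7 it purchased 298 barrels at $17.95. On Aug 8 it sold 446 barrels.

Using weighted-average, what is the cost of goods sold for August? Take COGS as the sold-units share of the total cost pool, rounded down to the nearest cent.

Aug 8, sell 446: 446/553 × $11,155.00 → $8,996.61
Ending inventory (cost pool remaining) = $2,158.39

COGS = $8,996.61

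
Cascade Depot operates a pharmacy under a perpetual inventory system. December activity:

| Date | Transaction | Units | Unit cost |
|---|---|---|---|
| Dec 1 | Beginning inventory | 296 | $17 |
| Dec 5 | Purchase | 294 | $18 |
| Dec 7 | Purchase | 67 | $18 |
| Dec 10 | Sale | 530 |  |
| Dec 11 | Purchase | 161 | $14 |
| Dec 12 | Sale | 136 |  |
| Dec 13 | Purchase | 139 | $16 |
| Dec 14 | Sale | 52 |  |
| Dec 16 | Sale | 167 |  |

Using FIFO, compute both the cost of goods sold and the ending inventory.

COGS = $14,856; ending inventory = $1,152

Dec 10, 530 sold [FIFO — oldest first]: 296 @ $17 + 234 @ $18 = $9,244
Dec 12, 136 sold [FIFO — oldest first]: 60 @ $18 + 67 @ $18 + 9 @ $14 = $2,412
Dec 14, 52 sold [FIFO — oldest first]: 52 @ $14 = $728
Dec 16, 167 sold [FIFO — oldest first]: 100 @ $14 + 67 @ $16 = $2,472
Total COGS = $9,244 + $2,412 + $728 + $2,472 = $14,856
Ending inventory: 72 @ $16 = $1,152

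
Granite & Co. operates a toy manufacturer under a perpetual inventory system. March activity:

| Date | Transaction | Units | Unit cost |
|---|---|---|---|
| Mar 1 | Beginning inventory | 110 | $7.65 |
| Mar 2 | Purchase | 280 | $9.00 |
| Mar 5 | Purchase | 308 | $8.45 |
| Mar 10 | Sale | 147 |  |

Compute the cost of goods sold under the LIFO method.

COGS = $1,242.15

Mar 10, 147 sold [LIFO — newest first]: 147 @ $8.45 = $1,242.15
Ending inventory: 110 @ $7.65 + 280 @ $9.00 + 161 @ $8.45 = $4,721.95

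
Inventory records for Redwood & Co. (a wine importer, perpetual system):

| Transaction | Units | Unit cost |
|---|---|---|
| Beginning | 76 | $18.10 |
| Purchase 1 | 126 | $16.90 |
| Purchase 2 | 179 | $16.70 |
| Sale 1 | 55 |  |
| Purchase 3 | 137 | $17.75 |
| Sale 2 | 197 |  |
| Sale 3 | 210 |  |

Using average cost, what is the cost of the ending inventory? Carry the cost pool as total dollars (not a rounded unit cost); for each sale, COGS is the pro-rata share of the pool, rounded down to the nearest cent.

Ending inventory = $966.22

After Beginning: 76 on hand, pool $1,375.60 (≈ $18.1000 each)
After Purchase 1: 202 on hand, pool $3,505.00 (≈ $17.3515 each)
After Purchase 2: 381 on hand, pool $6,494.30 (≈ $17.0454 each)
Sale 1, sell 55: 55/381 × $6,494.30 → $937.49
After Purchase 3: 463 on hand, pool $7,988.56 (≈ $17.2539 each)
Sale 2, sell 197: 197/463 × $7,988.56 → $3,399.02
Sale 3, sell 210: 210/266 × $4,589.54 → $3,623.32
Total COGS = $937.49 + $3,399.02 + $3,623.32 = $7,959.83
Ending inventory (cost pool remaining) = $966.22
Check: goods available $8,926.05 = COGS $7,959.83 + ending $966.22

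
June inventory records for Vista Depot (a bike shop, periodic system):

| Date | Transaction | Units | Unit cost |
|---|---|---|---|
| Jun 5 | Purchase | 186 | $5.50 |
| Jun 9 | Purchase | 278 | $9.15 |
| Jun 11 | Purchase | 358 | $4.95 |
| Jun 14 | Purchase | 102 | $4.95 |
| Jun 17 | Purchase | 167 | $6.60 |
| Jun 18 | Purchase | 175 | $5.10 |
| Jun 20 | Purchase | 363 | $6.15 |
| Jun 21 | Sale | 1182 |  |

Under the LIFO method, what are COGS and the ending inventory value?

COGS = $6,659.70; ending inventory = $3,411.15

Jun 21, 1182 sold [LIFO — newest first]: 363 @ $6.15 + 175 @ $5.10 + 167 @ $6.60 + 102 @ $4.95 + 358 @ $4.95 + 17 @ $9.15 = $6,659.70
Ending inventory: 186 @ $5.50 + 261 @ $9.15 = $3,411.15
Check: goods available $10,070.85 = COGS $6,659.70 + ending $3,411.15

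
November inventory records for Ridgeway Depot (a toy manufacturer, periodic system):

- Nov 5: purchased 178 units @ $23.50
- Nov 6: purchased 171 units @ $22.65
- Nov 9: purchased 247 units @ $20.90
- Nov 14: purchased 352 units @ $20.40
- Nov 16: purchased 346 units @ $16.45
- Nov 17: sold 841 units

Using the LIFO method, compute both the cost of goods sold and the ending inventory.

COGS = $15,861.20; ending inventory = $10,229.75

Nov 17, 841 sold [LIFO — newest first]: 346 @ $16.45 + 352 @ $20.40 + 143 @ $20.90 = $15,861.20
Ending inventory: 178 @ $23.50 + 171 @ $22.65 + 104 @ $20.90 = $10,229.75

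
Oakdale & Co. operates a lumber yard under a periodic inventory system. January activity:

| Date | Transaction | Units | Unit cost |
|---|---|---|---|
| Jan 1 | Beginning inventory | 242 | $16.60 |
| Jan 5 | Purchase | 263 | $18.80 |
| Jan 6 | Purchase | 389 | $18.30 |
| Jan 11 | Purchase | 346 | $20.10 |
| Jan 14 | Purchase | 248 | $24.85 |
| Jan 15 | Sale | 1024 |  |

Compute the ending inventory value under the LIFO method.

Jan 15, 1024 sold [LIFO — newest first]: 248 @ $24.85 + 346 @ $20.10 + 389 @ $18.30 + 41 @ $18.80 = $21,006.90
Ending inventory: 242 @ $16.60 + 222 @ $18.80 = $8,190.80

Ending inventory = $8,190.80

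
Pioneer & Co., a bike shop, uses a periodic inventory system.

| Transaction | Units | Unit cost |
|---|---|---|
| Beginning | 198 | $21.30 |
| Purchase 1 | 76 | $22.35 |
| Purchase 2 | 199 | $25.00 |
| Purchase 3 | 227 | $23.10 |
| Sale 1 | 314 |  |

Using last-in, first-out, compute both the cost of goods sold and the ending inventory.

Sale 1 (314) [LIFO — newest first]: 227 @ $23.10 + 87 @ $25.00 = $7,418.70
Ending inventory: 198 @ $21.30 + 76 @ $22.35 + 112 @ $25.00 = $8,716.00
Check: goods available $16,134.70 = COGS $7,418.70 + ending $8,716.00

COGS = $7,418.70; ending inventory = $8,716.00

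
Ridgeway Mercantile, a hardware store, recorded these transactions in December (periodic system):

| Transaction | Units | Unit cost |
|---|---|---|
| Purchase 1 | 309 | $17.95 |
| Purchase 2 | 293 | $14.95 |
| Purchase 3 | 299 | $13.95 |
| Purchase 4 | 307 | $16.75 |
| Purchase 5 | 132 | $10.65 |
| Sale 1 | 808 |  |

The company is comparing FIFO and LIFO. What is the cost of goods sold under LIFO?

FIFO COGS: 309 @ $17.95 + 293 @ $14.95 + 206 @ $13.95 = $12,800.60
LIFO COGS: 132 @ $10.65 + 307 @ $16.75 + 299 @ $13.95 + 70 @ $14.95 = $11,765.60

COGS = $11,765.60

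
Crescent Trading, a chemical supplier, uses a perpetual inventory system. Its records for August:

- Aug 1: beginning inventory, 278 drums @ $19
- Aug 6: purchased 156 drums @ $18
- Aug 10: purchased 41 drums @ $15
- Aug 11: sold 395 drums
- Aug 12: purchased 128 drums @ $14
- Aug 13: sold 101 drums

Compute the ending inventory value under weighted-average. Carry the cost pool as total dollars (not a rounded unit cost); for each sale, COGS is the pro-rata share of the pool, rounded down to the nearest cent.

After Aug 1: 278 on hand, pool $5,282.00 (≈ $19.0000 each)
After Aug 6: 434 on hand, pool $8,090.00 (≈ $18.6406 each)
After Aug 10: 475 on hand, pool $8,705.00 (≈ $18.3263 each)
Aug 11, sell 395: 395/475 × $8,705.00 → $7,238.89
After Aug 12: 208 on hand, pool $3,258.11 (≈ $15.6640 each)
Aug 13, sell 101: 101/208 × $3,258.11 → $1,582.06
Total COGS = $7,238.89 + $1,582.06 = $8,820.95
Ending inventory (cost pool remaining) = $1,676.05
Check: goods available $10,497.00 = COGS $8,820.95 + ending $1,676.05

Ending inventory = $1,676.05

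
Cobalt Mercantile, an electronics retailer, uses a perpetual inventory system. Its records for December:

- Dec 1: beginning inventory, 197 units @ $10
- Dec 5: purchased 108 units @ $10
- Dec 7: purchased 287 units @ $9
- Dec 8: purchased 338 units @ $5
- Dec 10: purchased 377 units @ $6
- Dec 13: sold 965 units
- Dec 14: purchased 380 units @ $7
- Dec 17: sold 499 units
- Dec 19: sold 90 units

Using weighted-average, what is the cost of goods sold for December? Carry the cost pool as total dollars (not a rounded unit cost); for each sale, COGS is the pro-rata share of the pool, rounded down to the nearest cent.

After Dec 1: 197 on hand, pool $1,970.00 (≈ $10.0000 each)
After Dec 5: 305 on hand, pool $3,050.00 (≈ $10.0000 each)
After Dec 7: 592 on hand, pool $5,633.00 (≈ $9.5152 each)
After Dec 8: 930 on hand, pool $7,323.00 (≈ $7.8742 each)
After Dec 10: 1307 on hand, pool $9,585.00 (≈ $7.3336 each)
Dec 13, sell 965: 965/1307 × $9,585.00 → $7,076.91
After Dec 14: 722 on hand, pool $5,168.09 (≈ $7.1580 each)
Dec 17, sell 499: 499/722 × $5,168.09 → $3,571.85
Dec 19, sell 90: 90/223 × $1,596.24 → $644.22
Total COGS = $7,076.91 + $3,571.85 + $644.22 = $11,292.98
Ending inventory (cost pool remaining) = $952.02
Check: goods available $12,245.00 = COGS $11,292.98 + ending $952.02

COGS = $11,292.98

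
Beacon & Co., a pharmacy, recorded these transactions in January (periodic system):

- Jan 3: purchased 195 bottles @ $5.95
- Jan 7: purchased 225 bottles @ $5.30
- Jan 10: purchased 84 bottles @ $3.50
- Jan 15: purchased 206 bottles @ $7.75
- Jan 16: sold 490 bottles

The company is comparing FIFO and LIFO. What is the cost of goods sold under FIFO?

FIFO COGS: 195 @ $5.95 + 225 @ $5.30 + 70 @ $3.50 = $2,597.75
LIFO COGS: 206 @ $7.75 + 84 @ $3.50 + 200 @ $5.30 = $2,950.50

COGS = $2,597.75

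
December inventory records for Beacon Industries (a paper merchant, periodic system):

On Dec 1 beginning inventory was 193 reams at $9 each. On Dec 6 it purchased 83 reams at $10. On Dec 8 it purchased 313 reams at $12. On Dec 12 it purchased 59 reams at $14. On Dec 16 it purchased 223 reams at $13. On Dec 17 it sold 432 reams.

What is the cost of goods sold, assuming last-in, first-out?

Dec 17, 432 sold [LIFO — newest first]: 223 @ $13 + 59 @ $14 + 150 @ $12 = $5,525
Ending inventory: 193 @ $9 + 83 @ $10 + 163 @ $12 = $4,523
Check: goods available $10,048 = COGS $5,525 + ending $4,523

COGS = $5,525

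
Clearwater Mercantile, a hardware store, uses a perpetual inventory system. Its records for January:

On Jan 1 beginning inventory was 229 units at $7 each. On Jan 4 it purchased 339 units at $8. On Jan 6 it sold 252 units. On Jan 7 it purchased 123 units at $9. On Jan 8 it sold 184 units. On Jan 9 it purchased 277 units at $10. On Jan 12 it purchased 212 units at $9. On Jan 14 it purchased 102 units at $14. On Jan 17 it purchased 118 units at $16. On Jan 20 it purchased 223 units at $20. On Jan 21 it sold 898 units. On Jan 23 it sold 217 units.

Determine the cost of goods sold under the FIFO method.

Jan 6, 252 sold [FIFO — oldest first]: 229 @ $7 + 23 @ $8 = $1,787
Jan 8, 184 sold [FIFO — oldest first]: 184 @ $8 = $1,472
Jan 21, 898 sold [FIFO — oldest first]: 132 @ $8 + 123 @ $9 + 277 @ $10 + 212 @ $9 + 102 @ $14 + 52 @ $16 = $9,101
Jan 23, 217 sold [FIFO — oldest first]: 66 @ $16 + 151 @ $20 = $4,076
Total COGS = $1,787 + $1,472 + $9,101 + $4,076 = $16,436
Ending inventory: 72 @ $20 = $1,440

COGS = $16,436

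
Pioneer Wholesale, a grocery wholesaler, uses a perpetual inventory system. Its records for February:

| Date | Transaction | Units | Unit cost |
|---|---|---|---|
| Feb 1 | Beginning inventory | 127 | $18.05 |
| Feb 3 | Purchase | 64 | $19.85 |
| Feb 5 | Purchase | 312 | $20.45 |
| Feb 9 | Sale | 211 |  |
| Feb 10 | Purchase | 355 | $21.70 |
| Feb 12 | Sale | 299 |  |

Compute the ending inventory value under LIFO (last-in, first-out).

Feb 9, 211 sold [LIFO — newest first]: 211 @ $20.45 = $4,314.95
Feb 12, 299 sold [LIFO — newest first]: 299 @ $21.70 = $6,488.30
Total COGS = $4,314.95 + $6,488.30 = $10,803.25
Ending inventory: 127 @ $18.05 + 64 @ $19.85 + 101 @ $20.45 + 56 @ $21.70 = $6,843.40
Check: goods available $17,646.65 = COGS $10,803.25 + ending $6,843.40

Ending inventory = $6,843.40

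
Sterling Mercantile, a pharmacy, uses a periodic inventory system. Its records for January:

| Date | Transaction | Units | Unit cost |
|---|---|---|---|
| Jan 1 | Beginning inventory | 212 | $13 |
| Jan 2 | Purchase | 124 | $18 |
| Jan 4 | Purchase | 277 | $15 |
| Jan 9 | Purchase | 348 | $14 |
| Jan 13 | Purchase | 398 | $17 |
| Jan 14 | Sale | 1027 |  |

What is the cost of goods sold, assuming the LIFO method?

Jan 14, 1027 sold [LIFO — newest first]: 398 @ $17 + 348 @ $14 + 277 @ $15 + 4 @ $18 = $15,865
Ending inventory: 212 @ $13 + 120 @ $18 = $4,916
Check: goods available $20,781 = COGS $15,865 + ending $4,916

COGS = $15,865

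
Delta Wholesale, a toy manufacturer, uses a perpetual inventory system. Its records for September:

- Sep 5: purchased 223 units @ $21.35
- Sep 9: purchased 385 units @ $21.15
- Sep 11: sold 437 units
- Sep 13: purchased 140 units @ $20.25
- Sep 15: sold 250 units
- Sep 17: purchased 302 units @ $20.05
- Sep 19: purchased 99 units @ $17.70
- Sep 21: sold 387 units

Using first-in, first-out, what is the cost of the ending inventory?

Ending inventory = $1,327.50

Sep 11, 437 sold [FIFO — oldest first]: 223 @ $21.35 + 214 @ $21.15 = $9,287.15
Sep 15, 250 sold [FIFO — oldest first]: 171 @ $21.15 + 79 @ $20.25 = $5,216.40
Sep 21, 387 sold [FIFO — oldest first]: 61 @ $20.25 + 302 @ $20.05 + 24 @ $17.70 = $7,715.15
Total COGS = $9,287.15 + $5,216.40 + $7,715.15 = $22,218.70
Ending inventory: 75 @ $17.70 = $1,327.50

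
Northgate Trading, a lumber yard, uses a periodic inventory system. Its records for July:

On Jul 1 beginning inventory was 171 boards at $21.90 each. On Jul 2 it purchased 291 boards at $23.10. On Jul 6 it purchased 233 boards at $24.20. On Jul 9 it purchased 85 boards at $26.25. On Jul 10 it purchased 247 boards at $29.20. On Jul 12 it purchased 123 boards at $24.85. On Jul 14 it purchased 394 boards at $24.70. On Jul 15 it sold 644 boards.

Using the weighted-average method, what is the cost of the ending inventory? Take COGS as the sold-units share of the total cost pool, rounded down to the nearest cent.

Ending inventory = $22,347.05

Jul 15, sell 644: 644/1544 × $38,337.60 → $15,990.55
Ending inventory (cost pool remaining) = $22,347.05
Check: goods available $38,337.60 = COGS $15,990.55 + ending $22,347.05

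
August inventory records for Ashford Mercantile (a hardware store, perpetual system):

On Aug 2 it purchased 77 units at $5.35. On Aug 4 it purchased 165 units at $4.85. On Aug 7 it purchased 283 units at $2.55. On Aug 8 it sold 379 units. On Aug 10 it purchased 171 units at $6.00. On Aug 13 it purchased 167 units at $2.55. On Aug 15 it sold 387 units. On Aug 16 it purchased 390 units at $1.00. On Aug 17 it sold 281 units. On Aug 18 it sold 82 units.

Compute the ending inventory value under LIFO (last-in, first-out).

Ending inventory = $535.95

Aug 8, 379 sold [LIFO — newest first]: 283 @ $2.55 + 96 @ $4.85 = $1,187.25
Aug 15, 387 sold [LIFO — newest first]: 167 @ $2.55 + 171 @ $6.00 + 49 @ $4.85 = $1,689.50
Aug 17, 281 sold [LIFO — newest first]: 281 @ $1.00 = $281.00
Aug 18, 82 sold [LIFO — newest first]: 82 @ $1.00 = $82.00
Total COGS = $1,187.25 + $1,689.50 + $281.00 + $82.00 = $3,239.75
Ending inventory: 77 @ $5.35 + 20 @ $4.85 + 27 @ $1.00 = $535.95
Check: goods available $3,775.70 = COGS $3,239.75 + ending $535.95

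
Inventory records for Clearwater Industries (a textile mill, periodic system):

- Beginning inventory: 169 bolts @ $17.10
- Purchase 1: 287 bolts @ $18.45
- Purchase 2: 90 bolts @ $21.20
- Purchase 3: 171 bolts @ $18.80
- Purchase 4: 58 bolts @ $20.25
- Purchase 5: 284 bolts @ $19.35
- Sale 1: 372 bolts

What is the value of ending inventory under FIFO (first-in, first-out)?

Sale 1 (372) [FIFO — oldest first]: 169 @ $17.10 + 203 @ $18.45 = $6,635.25
Ending inventory: 84 @ $18.45 + 90 @ $21.20 + 171 @ $18.80 + 58 @ $20.25 + 284 @ $19.35 = $13,342.50
Check: goods available $19,977.75 = COGS $6,635.25 + ending $13,342.50

Ending inventory = $13,342.50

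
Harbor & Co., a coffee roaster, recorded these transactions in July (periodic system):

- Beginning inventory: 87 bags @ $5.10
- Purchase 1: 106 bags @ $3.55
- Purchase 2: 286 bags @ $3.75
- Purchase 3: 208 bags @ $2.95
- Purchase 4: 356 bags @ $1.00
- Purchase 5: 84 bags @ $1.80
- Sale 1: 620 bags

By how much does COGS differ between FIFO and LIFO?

FIFO COGS: 87 @ $5.10 + 106 @ $3.55 + 286 @ $3.75 + 141 @ $2.95 = $2,308.45
LIFO COGS: 84 @ $1.80 + 356 @ $1.00 + 180 @ $2.95 = $1,038.20
Difference = |$2,308.45 − $1,038.20| = $1,270.25

$1,270.25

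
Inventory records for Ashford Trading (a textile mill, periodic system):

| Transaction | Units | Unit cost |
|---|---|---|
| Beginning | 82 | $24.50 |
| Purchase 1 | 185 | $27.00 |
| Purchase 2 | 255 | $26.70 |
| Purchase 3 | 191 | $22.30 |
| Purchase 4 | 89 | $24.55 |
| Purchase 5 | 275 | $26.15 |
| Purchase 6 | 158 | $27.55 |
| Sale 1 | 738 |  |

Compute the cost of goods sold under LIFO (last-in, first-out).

COGS = $18,655.90

Sale 1 (738) [LIFO — newest first]: 158 @ $27.55 + 275 @ $26.15 + 89 @ $24.55 + 191 @ $22.30 + 25 @ $26.70 = $18,655.90
Ending inventory: 82 @ $24.50 + 185 @ $27.00 + 230 @ $26.70 = $13,145.00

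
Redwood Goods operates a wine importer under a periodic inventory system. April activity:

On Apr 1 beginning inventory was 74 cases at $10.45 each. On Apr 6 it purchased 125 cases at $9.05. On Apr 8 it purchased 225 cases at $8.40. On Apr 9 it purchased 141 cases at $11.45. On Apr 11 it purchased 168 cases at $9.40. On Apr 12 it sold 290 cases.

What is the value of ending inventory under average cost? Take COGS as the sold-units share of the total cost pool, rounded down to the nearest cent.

Apr 12, sell 290: 290/733 × $6,988.20 → $2,764.77
Ending inventory (cost pool remaining) = $4,223.43

Ending inventory = $4,223.43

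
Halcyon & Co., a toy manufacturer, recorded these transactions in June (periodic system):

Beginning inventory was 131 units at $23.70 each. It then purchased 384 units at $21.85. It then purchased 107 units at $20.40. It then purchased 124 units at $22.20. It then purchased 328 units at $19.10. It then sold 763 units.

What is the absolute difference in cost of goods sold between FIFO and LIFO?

$1,097.60

FIFO COGS: 131 @ $23.70 + 384 @ $21.85 + 107 @ $20.40 + 124 @ $22.20 + 17 @ $19.10 = $16,755.40
LIFO COGS: 328 @ $19.10 + 124 @ $22.20 + 107 @ $20.40 + 204 @ $21.85 = $15,657.80
Difference = |$16,755.40 − $15,657.80| = $1,097.60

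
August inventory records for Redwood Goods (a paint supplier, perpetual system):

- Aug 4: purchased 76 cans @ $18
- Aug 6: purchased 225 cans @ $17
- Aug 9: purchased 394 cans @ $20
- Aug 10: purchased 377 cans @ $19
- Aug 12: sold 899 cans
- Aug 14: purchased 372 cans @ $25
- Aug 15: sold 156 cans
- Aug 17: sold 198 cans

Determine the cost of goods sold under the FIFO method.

Aug 12, 899 sold [FIFO — oldest first]: 76 @ $18 + 225 @ $17 + 394 @ $20 + 204 @ $19 = $16,949
Aug 15, 156 sold [FIFO — oldest first]: 156 @ $19 = $2,964
Aug 17, 198 sold [FIFO — oldest first]: 17 @ $19 + 181 @ $25 = $4,848
Total COGS = $16,949 + $2,964 + $4,848 = $24,761
Ending inventory: 191 @ $25 = $4,775

COGS = $24,761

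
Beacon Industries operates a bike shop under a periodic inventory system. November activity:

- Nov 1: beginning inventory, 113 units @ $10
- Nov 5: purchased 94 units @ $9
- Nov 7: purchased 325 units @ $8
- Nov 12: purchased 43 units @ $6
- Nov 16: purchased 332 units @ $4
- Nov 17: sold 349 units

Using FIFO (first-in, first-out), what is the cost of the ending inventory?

Nov 17, 349 sold [FIFO — oldest first]: 113 @ $10 + 94 @ $9 + 142 @ $8 = $3,112
Ending inventory: 183 @ $8 + 43 @ $6 + 332 @ $4 = $3,050

Ending inventory = $3,050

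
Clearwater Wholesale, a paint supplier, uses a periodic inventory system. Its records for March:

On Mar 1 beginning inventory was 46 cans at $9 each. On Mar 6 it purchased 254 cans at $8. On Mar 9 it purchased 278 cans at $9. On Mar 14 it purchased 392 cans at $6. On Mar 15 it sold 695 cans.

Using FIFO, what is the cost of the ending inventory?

Ending inventory = $1,650

Mar 15, 695 sold [FIFO — oldest first]: 46 @ $9 + 254 @ $8 + 278 @ $9 + 117 @ $6 = $5,650
Ending inventory: 275 @ $6 = $1,650
Check: goods available $7,300 = COGS $5,650 + ending $1,650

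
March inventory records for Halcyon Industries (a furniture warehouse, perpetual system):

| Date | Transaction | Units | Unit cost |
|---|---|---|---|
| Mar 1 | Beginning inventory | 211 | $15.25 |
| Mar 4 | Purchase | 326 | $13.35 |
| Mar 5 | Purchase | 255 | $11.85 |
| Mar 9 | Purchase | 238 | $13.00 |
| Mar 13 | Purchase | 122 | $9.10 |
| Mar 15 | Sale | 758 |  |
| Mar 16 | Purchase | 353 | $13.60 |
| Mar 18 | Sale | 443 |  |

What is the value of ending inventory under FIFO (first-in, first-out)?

Mar 15, 758 sold [FIFO — oldest first]: 211 @ $15.25 + 326 @ $13.35 + 221 @ $11.85 = $10,188.70
Mar 18, 443 sold [FIFO — oldest first]: 34 @ $11.85 + 238 @ $13.00 + 122 @ $9.10 + 49 @ $13.60 = $5,273.50
Total COGS = $10,188.70 + $5,273.50 = $15,462.20
Ending inventory: 304 @ $13.60 = $4,134.40

Ending inventory = $4,134.40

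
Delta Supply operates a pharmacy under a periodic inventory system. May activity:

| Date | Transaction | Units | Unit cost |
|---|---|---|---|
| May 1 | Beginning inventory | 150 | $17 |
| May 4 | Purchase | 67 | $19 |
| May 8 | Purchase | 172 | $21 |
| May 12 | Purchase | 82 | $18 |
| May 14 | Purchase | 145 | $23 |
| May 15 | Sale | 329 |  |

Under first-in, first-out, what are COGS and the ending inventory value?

COGS = $6,175; ending inventory = $6,071

May 15, 329 sold [FIFO — oldest first]: 150 @ $17 + 67 @ $19 + 112 @ $21 = $6,175
Ending inventory: 60 @ $21 + 82 @ $18 + 145 @ $23 = $6,071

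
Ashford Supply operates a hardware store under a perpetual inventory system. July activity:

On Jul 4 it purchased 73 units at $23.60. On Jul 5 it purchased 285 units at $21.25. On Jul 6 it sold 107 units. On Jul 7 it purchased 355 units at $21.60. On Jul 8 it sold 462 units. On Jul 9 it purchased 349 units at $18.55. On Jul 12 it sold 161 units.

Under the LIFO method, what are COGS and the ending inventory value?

COGS = $15,202.05; ending inventory = $6,718.95

Jul 6, 107 sold [LIFO — newest first]: 107 @ $21.25 = $2,273.75
Jul 8, 462 sold [LIFO — newest first]: 355 @ $21.60 + 107 @ $21.25 = $9,941.75
Jul 12, 161 sold [LIFO — newest first]: 161 @ $18.55 = $2,986.55
Total COGS = $2,273.75 + $9,941.75 + $2,986.55 = $15,202.05
Ending inventory: 73 @ $23.60 + 71 @ $21.25 + 188 @ $18.55 = $6,718.95
Check: goods available $21,921.00 = COGS $15,202.05 + ending $6,718.95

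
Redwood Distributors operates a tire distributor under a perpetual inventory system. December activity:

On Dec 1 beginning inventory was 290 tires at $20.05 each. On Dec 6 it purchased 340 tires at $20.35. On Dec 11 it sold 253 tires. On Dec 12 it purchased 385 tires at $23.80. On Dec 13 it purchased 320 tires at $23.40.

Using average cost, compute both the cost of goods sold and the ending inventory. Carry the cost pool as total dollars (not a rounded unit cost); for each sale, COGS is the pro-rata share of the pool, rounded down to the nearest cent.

COGS = $5,113.61; ending inventory = $24,270.89

After Dec 1: 290 on hand, pool $5,814.50 (≈ $20.0500 each)
After Dec 6: 630 on hand, pool $12,733.50 (≈ $20.2119 each)
Dec 11, sell 253: 253/630 × $12,733.50 → $5,113.61
After Dec 12: 762 on hand, pool $16,782.89 (≈ $22.0248 each)
After Dec 13: 1082 on hand, pool $24,270.89 (≈ $22.4315 each)
Ending inventory (cost pool remaining) = $24,270.89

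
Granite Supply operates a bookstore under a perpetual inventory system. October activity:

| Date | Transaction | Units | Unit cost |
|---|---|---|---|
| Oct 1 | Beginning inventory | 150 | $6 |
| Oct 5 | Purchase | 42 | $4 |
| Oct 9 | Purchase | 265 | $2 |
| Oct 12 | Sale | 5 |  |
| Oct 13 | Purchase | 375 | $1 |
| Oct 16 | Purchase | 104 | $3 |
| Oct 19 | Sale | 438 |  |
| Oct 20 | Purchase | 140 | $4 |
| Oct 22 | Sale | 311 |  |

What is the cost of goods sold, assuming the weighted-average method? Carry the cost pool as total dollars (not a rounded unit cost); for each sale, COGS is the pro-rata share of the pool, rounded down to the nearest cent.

COGS = $1,949.33

After Oct 1: 150 on hand, pool $900.00 (≈ $6.0000 each)
After Oct 5: 192 on hand, pool $1,068.00 (≈ $5.5625 each)
After Oct 9: 457 on hand, pool $1,598.00 (≈ $3.4967 each)
Oct 12, sell 5: 5/457 × $1,598.00 → $17.48
After Oct 13: 827 on hand, pool $1,955.52 (≈ $2.3646 each)
After Oct 16: 931 on hand, pool $2,267.52 (≈ $2.4356 each)
Oct 19, sell 438: 438/931 × $2,267.52 → $1,066.78
After Oct 20: 633 on hand, pool $1,760.74 (≈ $2.7816 each)
Oct 22, sell 311: 311/633 × $1,760.74 → $865.07
Total COGS = $17.48 + $1,066.78 + $865.07 = $1,949.33
Ending inventory (cost pool remaining) = $895.67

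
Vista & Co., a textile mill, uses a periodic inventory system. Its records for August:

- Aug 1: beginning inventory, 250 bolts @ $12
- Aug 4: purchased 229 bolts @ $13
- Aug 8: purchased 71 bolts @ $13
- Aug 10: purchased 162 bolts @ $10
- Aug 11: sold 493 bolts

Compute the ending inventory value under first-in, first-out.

Aug 11, 493 sold [FIFO — oldest first]: 250 @ $12 + 229 @ $13 + 14 @ $13 = $6,159
Ending inventory: 57 @ $13 + 162 @ $10 = $2,361
Check: goods available $8,520 = COGS $6,159 + ending $2,361

Ending inventory = $2,361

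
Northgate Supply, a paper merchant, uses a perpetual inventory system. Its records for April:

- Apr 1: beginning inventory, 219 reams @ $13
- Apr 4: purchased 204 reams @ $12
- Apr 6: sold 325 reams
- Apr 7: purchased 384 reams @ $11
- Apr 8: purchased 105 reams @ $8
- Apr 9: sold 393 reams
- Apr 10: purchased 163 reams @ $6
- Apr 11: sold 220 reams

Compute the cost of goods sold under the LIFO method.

Apr 6, 325 sold [LIFO — newest first]: 204 @ $12 + 121 @ $13 = $4,021
Apr 9, 393 sold [LIFO — newest first]: 105 @ $8 + 288 @ $11 = $4,008
Apr 11, 220 sold [LIFO — newest first]: 163 @ $6 + 57 @ $11 = $1,605
Total COGS = $4,021 + $4,008 + $1,605 = $9,634
Ending inventory: 98 @ $13 + 39 @ $11 = $1,703

COGS = $9,634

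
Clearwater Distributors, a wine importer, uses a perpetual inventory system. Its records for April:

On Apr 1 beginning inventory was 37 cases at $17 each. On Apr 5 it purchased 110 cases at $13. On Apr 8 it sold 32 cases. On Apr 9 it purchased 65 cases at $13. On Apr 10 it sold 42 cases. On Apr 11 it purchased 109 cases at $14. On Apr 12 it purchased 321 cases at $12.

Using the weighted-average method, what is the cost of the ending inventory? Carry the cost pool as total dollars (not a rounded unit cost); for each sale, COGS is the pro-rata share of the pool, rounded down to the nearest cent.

After Apr 1: 37 on hand, pool $629.00 (≈ $17.0000 each)
After Apr 5: 147 on hand, pool $2,059.00 (≈ $14.0068 each)
Apr 8, sell 32: 32/147 × $2,059.00 → $448.21
After Apr 9: 180 on hand, pool $2,455.79 (≈ $13.6433 each)
Apr 10, sell 42: 42/180 × $2,455.79 → $573.01
After Apr 11: 247 on hand, pool $3,408.78 (≈ $13.8007 each)
After Apr 12: 568 on hand, pool $7,260.78 (≈ $12.7831 each)
Total COGS = $448.21 + $573.01 = $1,021.22
Ending inventory (cost pool remaining) = $7,260.78
Check: goods available $8,282.00 = COGS $1,021.22 + ending $7,260.78

Ending inventory = $7,260.78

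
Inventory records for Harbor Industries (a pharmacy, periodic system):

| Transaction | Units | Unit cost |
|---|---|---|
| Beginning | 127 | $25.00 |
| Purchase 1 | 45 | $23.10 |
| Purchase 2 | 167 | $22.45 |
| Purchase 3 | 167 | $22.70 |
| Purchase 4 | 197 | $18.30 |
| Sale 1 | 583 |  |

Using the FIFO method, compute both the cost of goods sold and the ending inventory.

COGS = $13,163.65; ending inventory = $2,196.00

Sale 1 (583) [FIFO — oldest first]: 127 @ $25.00 + 45 @ $23.10 + 167 @ $22.45 + 167 @ $22.70 + 77 @ $18.30 = $13,163.65
Ending inventory: 120 @ $18.30 = $2,196.00
Check: goods available $15,359.65 = COGS $13,163.65 + ending $2,196.00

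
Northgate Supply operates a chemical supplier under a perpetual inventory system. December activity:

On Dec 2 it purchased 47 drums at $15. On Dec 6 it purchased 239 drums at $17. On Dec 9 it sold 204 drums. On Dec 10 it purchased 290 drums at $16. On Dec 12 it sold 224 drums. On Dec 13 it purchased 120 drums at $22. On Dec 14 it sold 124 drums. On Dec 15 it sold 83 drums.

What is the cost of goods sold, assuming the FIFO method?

Dec 9, 204 sold [FIFO — oldest first]: 47 @ $15 + 157 @ $17 = $3,374
Dec 12, 224 sold [FIFO — oldest first]: 82 @ $17 + 142 @ $16 = $3,666
Dec 14, 124 sold [FIFO — oldest first]: 124 @ $16 = $1,984
Dec 15, 83 sold [FIFO — oldest first]: 24 @ $16 + 59 @ $22 = $1,682
Total COGS = $3,374 + $3,666 + $1,984 + $1,682 = $10,706
Ending inventory: 61 @ $22 = $1,342

COGS = $10,706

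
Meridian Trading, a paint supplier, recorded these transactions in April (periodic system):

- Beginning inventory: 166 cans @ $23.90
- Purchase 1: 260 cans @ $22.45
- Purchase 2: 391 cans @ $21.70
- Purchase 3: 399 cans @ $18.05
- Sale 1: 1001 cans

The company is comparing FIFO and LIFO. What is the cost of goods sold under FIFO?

COGS = $21,610.30

FIFO COGS: 166 @ $23.90 + 260 @ $22.45 + 391 @ $21.70 + 184 @ $18.05 = $21,610.30
LIFO COGS: 399 @ $18.05 + 391 @ $21.70 + 211 @ $22.45 = $20,423.60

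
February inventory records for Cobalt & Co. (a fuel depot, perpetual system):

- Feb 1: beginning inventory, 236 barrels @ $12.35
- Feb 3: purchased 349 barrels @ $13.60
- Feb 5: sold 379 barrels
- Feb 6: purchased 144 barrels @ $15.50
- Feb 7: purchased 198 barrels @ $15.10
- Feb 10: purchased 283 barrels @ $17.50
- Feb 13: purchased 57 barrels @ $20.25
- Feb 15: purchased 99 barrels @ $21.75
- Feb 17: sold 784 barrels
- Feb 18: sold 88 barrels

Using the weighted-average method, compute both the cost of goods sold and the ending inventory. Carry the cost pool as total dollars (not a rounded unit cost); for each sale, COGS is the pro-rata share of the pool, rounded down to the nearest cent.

COGS = $19,257.64; ending inventory = $1,885.16

After Feb 1: 236 on hand, pool $2,914.60 (≈ $12.3500 each)
After Feb 3: 585 on hand, pool $7,661.00 (≈ $13.0957 each)
Feb 5, sell 379: 379/585 × $7,661.00 → $4,963.28
After Feb 6: 350 on hand, pool $4,929.72 (≈ $14.0849 each)
After Feb 7: 548 on hand, pool $7,919.52 (≈ $14.4517 each)
After Feb 10: 831 on hand, pool $12,872.02 (≈ $15.4898 each)
After Feb 13: 888 on hand, pool $14,026.27 (≈ $15.7953 each)
After Feb 15: 987 on hand, pool $16,179.52 (≈ $16.3926 each)
Feb 17, sell 784: 784/987 × $16,179.52 → $12,851.81
Feb 18, sell 88: 88/203 × $3,327.71 → $1,442.55
Total COGS = $4,963.28 + $12,851.81 + $1,442.55 = $19,257.64
Ending inventory (cost pool remaining) = $1,885.16
Check: goods available $21,142.80 = COGS $19,257.64 + ending $1,885.16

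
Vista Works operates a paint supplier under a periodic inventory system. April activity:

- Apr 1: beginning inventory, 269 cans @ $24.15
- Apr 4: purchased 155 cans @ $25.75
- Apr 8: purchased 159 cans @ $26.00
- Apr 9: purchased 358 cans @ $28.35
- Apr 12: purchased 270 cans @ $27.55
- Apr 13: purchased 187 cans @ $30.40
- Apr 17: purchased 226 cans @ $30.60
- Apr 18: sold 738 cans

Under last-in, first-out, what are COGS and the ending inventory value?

COGS = $21,598.15; ending inventory = $23,211.65

Apr 18, 738 sold [LIFO — newest first]: 226 @ $30.60 + 187 @ $30.40 + 270 @ $27.55 + 55 @ $28.35 = $21,598.15
Ending inventory: 269 @ $24.15 + 155 @ $25.75 + 159 @ $26.00 + 303 @ $28.35 = $23,211.65
Check: goods available $44,809.80 = COGS $21,598.15 + ending $23,211.65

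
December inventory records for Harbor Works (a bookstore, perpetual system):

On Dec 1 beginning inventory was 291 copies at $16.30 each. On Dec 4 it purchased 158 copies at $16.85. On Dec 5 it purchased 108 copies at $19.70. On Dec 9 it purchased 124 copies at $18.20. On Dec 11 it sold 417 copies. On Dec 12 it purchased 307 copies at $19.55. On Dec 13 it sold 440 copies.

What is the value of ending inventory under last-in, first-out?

Dec 11, 417 sold [LIFO — newest first]: 124 @ $18.20 + 108 @ $19.70 + 158 @ $16.85 + 27 @ $16.30 = $7,486.80
Dec 13, 440 sold [LIFO — newest first]: 307 @ $19.55 + 133 @ $16.30 = $8,169.75
Total COGS = $7,486.80 + $8,169.75 = $15,656.55
Ending inventory: 131 @ $16.30 = $2,135.30

Ending inventory = $2,135.30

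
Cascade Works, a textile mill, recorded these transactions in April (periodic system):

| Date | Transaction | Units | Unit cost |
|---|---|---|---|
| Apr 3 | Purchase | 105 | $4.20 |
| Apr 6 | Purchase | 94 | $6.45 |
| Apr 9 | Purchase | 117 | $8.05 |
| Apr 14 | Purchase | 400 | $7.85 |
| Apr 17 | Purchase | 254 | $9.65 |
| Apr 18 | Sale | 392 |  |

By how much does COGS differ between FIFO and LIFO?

$948.65

FIFO COGS: 105 @ $4.20 + 94 @ $6.45 + 117 @ $8.05 + 76 @ $7.85 = $2,585.75
LIFO COGS: 254 @ $9.65 + 138 @ $7.85 = $3,534.40
Difference = |$2,585.75 − $3,534.40| = $948.65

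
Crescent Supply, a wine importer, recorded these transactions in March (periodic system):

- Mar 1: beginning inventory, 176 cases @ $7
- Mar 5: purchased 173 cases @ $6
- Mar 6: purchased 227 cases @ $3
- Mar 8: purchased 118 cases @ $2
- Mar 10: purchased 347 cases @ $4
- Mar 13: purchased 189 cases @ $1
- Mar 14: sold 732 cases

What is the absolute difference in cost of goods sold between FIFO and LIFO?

$1,292

FIFO COGS: 176 @ $7 + 173 @ $6 + 227 @ $3 + 118 @ $2 + 38 @ $4 = $3,339
LIFO COGS: 189 @ $1 + 347 @ $4 + 118 @ $2 + 78 @ $3 = $2,047
Difference = |$3,339 − $2,047| = $1,292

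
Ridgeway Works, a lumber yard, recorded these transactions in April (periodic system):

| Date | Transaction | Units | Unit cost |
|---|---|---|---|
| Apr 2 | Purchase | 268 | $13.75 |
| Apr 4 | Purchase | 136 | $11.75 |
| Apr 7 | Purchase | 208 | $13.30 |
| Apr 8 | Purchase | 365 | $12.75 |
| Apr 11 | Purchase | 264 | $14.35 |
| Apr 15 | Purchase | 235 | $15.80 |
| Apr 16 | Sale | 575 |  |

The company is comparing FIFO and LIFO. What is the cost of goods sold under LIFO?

COGS = $8,470.40

FIFO COGS: 268 @ $13.75 + 136 @ $11.75 + 171 @ $13.30 = $7,557.30
LIFO COGS: 235 @ $15.80 + 264 @ $14.35 + 76 @ $12.75 = $8,470.40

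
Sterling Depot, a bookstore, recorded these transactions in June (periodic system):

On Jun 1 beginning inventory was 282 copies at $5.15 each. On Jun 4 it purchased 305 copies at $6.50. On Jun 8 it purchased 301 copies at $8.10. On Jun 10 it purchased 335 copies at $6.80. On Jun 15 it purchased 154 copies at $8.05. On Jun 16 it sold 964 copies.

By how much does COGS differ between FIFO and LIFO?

FIFO COGS: 282 @ $5.15 + 305 @ $6.50 + 301 @ $8.10 + 76 @ $6.80 = $6,389.70
LIFO COGS: 154 @ $8.05 + 335 @ $6.80 + 301 @ $8.10 + 174 @ $6.50 = $7,086.80
Difference = |$6,389.70 − $7,086.80| = $697.10

$697.10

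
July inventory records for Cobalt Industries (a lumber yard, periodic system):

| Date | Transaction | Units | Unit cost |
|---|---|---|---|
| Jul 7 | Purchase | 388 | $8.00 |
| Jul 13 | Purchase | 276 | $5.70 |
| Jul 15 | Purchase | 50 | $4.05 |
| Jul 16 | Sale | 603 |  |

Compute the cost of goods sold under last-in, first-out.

Jul 16, 603 sold [LIFO — newest first]: 50 @ $4.05 + 276 @ $5.70 + 277 @ $8.00 = $3,991.70
Ending inventory: 111 @ $8.00 = $888.00

COGS = $3,991.70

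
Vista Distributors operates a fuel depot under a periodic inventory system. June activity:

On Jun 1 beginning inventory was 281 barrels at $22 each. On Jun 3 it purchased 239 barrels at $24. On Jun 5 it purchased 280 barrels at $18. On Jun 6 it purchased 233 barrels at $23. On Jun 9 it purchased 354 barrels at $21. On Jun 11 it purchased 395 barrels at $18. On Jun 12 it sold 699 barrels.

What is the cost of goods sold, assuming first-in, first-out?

Jun 12, 699 sold [FIFO — oldest first]: 281 @ $22 + 239 @ $24 + 179 @ $18 = $15,140
Ending inventory: 101 @ $18 + 233 @ $23 + 354 @ $21 + 395 @ $18 = $21,721

COGS = $15,140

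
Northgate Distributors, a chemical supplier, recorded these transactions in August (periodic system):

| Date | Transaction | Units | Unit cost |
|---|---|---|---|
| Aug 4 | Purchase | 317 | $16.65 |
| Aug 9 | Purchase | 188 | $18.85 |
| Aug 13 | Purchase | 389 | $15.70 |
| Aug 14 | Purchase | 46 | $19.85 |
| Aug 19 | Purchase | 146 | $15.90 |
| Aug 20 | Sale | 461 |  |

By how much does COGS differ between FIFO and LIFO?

$534.65

FIFO COGS: 317 @ $16.65 + 144 @ $18.85 = $7,992.45
LIFO COGS: 146 @ $15.90 + 46 @ $19.85 + 269 @ $15.70 = $7,457.80
Difference = |$7,992.45 − $7,457.80| = $534.65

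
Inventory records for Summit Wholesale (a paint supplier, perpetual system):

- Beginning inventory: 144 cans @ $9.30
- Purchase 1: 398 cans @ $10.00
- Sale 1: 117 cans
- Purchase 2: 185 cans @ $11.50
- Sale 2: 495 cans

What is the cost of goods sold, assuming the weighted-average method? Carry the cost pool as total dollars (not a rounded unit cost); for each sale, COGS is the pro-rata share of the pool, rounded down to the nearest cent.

After Beginning: 144 on hand, pool $1,339.20 (≈ $9.3000 each)
After Purchase 1: 542 on hand, pool $5,319.20 (≈ $9.8140 each)
Sale 1, sell 117: 117/542 × $5,319.20 → $1,148.24
After Purchase 2: 610 on hand, pool $6,298.46 (≈ $10.3253 each)
Sale 2, sell 495: 495/610 × $6,298.46 → $5,111.04
Total COGS = $1,148.24 + $5,111.04 = $6,259.28
Ending inventory (cost pool remaining) = $1,187.42

COGS = $6,259.28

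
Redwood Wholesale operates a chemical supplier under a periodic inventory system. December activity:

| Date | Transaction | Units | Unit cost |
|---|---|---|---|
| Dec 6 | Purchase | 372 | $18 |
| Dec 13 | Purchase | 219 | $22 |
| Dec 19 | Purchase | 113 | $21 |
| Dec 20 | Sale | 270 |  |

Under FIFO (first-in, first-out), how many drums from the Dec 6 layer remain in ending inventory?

Dec 20, 270 sold [FIFO — oldest first]: 270 @ $18 = $4,860
Ending inventory: 102 @ $18 + 219 @ $22 + 113 @ $21 = $9,027

102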